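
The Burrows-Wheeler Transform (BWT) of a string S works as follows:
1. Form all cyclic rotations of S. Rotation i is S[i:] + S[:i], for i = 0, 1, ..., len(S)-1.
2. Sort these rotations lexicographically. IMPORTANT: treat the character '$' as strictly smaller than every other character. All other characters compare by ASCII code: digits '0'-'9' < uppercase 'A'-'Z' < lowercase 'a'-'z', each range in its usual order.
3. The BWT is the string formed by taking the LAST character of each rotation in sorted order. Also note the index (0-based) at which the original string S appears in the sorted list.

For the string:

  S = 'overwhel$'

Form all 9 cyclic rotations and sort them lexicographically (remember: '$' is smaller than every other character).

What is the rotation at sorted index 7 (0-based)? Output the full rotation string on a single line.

Answer: verwhel$o

Derivation:
All 9 rotations (rotation i = S[i:]+S[:i]):
  rot[0] = overwhel$
  rot[1] = verwhel$o
  rot[2] = erwhel$ov
  rot[3] = rwhel$ove
  rot[4] = whel$over
  rot[5] = hel$overw
  rot[6] = el$overwh
  rot[7] = l$overwhe
  rot[8] = $overwhel
Sorted (with $ < everything):
  sorted[0] = $overwhel
  sorted[1] = el$overwh
  sorted[2] = erwhel$ov
  sorted[3] = hel$overw
  sorted[4] = l$overwhe
  sorted[5] = overwhel$
  sorted[6] = rwhel$ove
  sorted[7] = verwhel$o
  sorted[8] = whel$over
sorted[7] = verwhel$o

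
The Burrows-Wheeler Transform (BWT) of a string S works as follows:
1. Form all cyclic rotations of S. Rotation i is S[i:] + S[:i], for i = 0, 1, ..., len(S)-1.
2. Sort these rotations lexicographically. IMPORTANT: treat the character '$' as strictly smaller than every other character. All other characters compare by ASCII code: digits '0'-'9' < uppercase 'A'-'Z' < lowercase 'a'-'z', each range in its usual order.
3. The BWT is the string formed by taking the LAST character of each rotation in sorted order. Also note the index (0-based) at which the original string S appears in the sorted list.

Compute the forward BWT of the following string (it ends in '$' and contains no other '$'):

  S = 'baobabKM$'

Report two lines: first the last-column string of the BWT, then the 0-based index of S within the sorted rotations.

All 9 rotations (rotation i = S[i:]+S[:i]):
  rot[0] = baobabKM$
  rot[1] = aobabKM$b
  rot[2] = obabKM$ba
  rot[3] = babKM$bao
  rot[4] = abKM$baob
  rot[5] = bKM$baoba
  rot[6] = KM$baobab
  rot[7] = M$baobabK
  rot[8] = $baobabKM
Sorted (with $ < everything):
  sorted[0] = $baobabKM  (last char: 'M')
  sorted[1] = KM$baobab  (last char: 'b')
  sorted[2] = M$baobabK  (last char: 'K')
  sorted[3] = abKM$baob  (last char: 'b')
  sorted[4] = aobabKM$b  (last char: 'b')
  sorted[5] = bKM$baoba  (last char: 'a')
  sorted[6] = babKM$bao  (last char: 'o')
  sorted[7] = baobabKM$  (last char: '$')
  sorted[8] = obabKM$ba  (last char: 'a')
Last column: MbKbbao$a
Original string S is at sorted index 7

Answer: MbKbbao$a
7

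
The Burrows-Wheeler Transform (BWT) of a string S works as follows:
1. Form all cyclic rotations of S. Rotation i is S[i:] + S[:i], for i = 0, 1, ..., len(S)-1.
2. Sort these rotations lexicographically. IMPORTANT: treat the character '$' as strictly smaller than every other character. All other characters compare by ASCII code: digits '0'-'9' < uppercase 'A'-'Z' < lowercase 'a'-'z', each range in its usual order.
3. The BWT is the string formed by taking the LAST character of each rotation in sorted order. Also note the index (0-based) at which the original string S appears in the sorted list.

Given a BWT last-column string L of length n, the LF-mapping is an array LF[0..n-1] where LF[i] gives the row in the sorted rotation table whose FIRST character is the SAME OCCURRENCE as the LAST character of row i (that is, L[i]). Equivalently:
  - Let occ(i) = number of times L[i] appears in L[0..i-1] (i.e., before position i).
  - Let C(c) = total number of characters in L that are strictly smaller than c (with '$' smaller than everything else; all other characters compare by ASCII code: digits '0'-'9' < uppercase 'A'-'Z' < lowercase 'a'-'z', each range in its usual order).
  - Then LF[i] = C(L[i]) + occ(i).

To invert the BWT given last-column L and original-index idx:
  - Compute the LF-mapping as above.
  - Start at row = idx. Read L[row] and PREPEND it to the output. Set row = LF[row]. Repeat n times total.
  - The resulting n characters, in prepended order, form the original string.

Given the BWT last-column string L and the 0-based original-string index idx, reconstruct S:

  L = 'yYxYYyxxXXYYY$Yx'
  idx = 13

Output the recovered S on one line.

Answer: xyYYYXYxYxYxXYy$

Derivation:
LF mapping: 14 3 10 4 5 15 11 12 1 2 6 7 8 0 9 13
Walk LF starting at row 13, prepending L[row]:
  step 1: row=13, L[13]='$', prepend. Next row=LF[13]=0
  step 2: row=0, L[0]='y', prepend. Next row=LF[0]=14
  step 3: row=14, L[14]='Y', prepend. Next row=LF[14]=9
  step 4: row=9, L[9]='X', prepend. Next row=LF[9]=2
  step 5: row=2, L[2]='x', prepend. Next row=LF[2]=10
  step 6: row=10, L[10]='Y', prepend. Next row=LF[10]=6
  step 7: row=6, L[6]='x', prepend. Next row=LF[6]=11
  step 8: row=11, L[11]='Y', prepend. Next row=LF[11]=7
  step 9: row=7, L[7]='x', prepend. Next row=LF[7]=12
  step 10: row=12, L[12]='Y', prepend. Next row=LF[12]=8
  step 11: row=8, L[8]='X', prepend. Next row=LF[8]=1
  step 12: row=1, L[1]='Y', prepend. Next row=LF[1]=3
  step 13: row=3, L[3]='Y', prepend. Next row=LF[3]=4
  step 14: row=4, L[4]='Y', prepend. Next row=LF[4]=5
  step 15: row=5, L[5]='y', prepend. Next row=LF[5]=15
  step 16: row=15, L[15]='x', prepend. Next row=LF[15]=13
Reversed output: xyYYYXYxYxYxXYy$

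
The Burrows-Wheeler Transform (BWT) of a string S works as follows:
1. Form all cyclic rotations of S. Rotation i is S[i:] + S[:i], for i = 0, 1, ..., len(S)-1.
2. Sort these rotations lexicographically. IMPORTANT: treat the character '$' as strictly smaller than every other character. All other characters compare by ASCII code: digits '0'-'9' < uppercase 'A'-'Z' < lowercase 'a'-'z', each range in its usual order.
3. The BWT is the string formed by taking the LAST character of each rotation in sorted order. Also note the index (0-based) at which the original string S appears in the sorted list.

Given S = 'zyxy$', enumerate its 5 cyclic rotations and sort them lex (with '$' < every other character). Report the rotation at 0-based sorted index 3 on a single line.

All 5 rotations (rotation i = S[i:]+S[:i]):
  rot[0] = zyxy$
  rot[1] = yxy$z
  rot[2] = xy$zy
  rot[3] = y$zyx
  rot[4] = $zyxy
Sorted (with $ < everything):
  sorted[0] = $zyxy
  sorted[1] = xy$zy
  sorted[2] = y$zyx
  sorted[3] = yxy$z
  sorted[4] = zyxy$
sorted[3] = yxy$z

Answer: yxy$z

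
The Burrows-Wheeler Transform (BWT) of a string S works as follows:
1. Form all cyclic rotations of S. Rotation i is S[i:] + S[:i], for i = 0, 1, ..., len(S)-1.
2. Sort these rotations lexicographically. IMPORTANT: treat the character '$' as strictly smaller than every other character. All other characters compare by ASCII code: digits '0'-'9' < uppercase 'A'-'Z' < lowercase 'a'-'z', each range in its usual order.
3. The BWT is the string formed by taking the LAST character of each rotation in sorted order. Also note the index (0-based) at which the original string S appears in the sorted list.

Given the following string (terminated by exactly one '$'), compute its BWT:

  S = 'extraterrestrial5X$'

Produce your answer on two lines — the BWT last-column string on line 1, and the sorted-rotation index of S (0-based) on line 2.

Answer: Xl5irtr$ratrteeaxse
7

Derivation:
All 19 rotations (rotation i = S[i:]+S[:i]):
  rot[0] = extraterrestrial5X$
  rot[1] = xtraterrestrial5X$e
  rot[2] = traterrestrial5X$ex
  rot[3] = raterrestrial5X$ext
  rot[4] = aterrestrial5X$extr
  rot[5] = terrestrial5X$extra
  rot[6] = errestrial5X$extrat
  rot[7] = rrestrial5X$extrate
  rot[8] = restrial5X$extrater
  rot[9] = estrial5X$extraterr
  rot[10] = strial5X$extraterre
  rot[11] = trial5X$extraterres
  rot[12] = rial5X$extraterrest
  rot[13] = ial5X$extraterrestr
  rot[14] = al5X$extraterrestri
  rot[15] = l5X$extraterrestria
  rot[16] = 5X$extraterrestrial
  rot[17] = X$extraterrestrial5
  rot[18] = $extraterrestrial5X
Sorted (with $ < everything):
  sorted[0] = $extraterrestrial5X  (last char: 'X')
  sorted[1] = 5X$extraterrestrial  (last char: 'l')
  sorted[2] = X$extraterrestrial5  (last char: '5')
  sorted[3] = al5X$extraterrestri  (last char: 'i')
  sorted[4] = aterrestrial5X$extr  (last char: 'r')
  sorted[5] = errestrial5X$extrat  (last char: 't')
  sorted[6] = estrial5X$extraterr  (last char: 'r')
  sorted[7] = extraterrestrial5X$  (last char: '$')
  sorted[8] = ial5X$extraterrestr  (last char: 'r')
  sorted[9] = l5X$extraterrestria  (last char: 'a')
  sorted[10] = raterrestrial5X$ext  (last char: 't')
  sorted[11] = restrial5X$extrater  (last char: 'r')
  sorted[12] = rial5X$extraterrest  (last char: 't')
  sorted[13] = rrestrial5X$extrate  (last char: 'e')
  sorted[14] = strial5X$extraterre  (last char: 'e')
  sorted[15] = terrestrial5X$extra  (last char: 'a')
  sorted[16] = traterrestrial5X$ex  (last char: 'x')
  sorted[17] = trial5X$extraterres  (last char: 's')
  sorted[18] = xtraterrestrial5X$e  (last char: 'e')
Last column: Xl5irtr$ratrteeaxse
Original string S is at sorted index 7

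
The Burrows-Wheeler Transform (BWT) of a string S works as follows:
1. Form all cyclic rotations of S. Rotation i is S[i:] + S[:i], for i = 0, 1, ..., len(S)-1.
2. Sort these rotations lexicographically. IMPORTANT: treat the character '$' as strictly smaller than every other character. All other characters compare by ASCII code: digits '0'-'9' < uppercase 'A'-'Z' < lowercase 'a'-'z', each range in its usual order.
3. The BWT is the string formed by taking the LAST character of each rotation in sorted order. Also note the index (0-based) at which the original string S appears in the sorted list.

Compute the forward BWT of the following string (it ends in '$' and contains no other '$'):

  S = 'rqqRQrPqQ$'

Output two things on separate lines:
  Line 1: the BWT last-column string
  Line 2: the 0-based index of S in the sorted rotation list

All 10 rotations (rotation i = S[i:]+S[:i]):
  rot[0] = rqqRQrPqQ$
  rot[1] = qqRQrPqQ$r
  rot[2] = qRQrPqQ$rq
  rot[3] = RQrPqQ$rqq
  rot[4] = QrPqQ$rqqR
  rot[5] = rPqQ$rqqRQ
  rot[6] = PqQ$rqqRQr
  rot[7] = qQ$rqqRQrP
  rot[8] = Q$rqqRQrPq
  rot[9] = $rqqRQrPqQ
Sorted (with $ < everything):
  sorted[0] = $rqqRQrPqQ  (last char: 'Q')
  sorted[1] = PqQ$rqqRQr  (last char: 'r')
  sorted[2] = Q$rqqRQrPq  (last char: 'q')
  sorted[3] = QrPqQ$rqqR  (last char: 'R')
  sorted[4] = RQrPqQ$rqq  (last char: 'q')
  sorted[5] = qQ$rqqRQrP  (last char: 'P')
  sorted[6] = qRQrPqQ$rq  (last char: 'q')
  sorted[7] = qqRQrPqQ$r  (last char: 'r')
  sorted[8] = rPqQ$rqqRQ  (last char: 'Q')
  sorted[9] = rqqRQrPqQ$  (last char: '$')
Last column: QrqRqPqrQ$
Original string S is at sorted index 9

Answer: QrqRqPqrQ$
9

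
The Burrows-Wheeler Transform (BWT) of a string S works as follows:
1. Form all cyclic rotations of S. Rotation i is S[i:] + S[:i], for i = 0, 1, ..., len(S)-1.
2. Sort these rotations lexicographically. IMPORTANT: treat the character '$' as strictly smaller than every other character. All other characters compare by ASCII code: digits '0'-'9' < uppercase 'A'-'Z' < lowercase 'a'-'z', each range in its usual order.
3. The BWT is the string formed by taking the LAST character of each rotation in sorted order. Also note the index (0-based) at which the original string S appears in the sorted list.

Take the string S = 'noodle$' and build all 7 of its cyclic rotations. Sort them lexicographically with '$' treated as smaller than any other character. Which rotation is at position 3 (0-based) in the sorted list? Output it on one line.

Answer: le$nood

Derivation:
All 7 rotations (rotation i = S[i:]+S[:i]):
  rot[0] = noodle$
  rot[1] = oodle$n
  rot[2] = odle$no
  rot[3] = dle$noo
  rot[4] = le$nood
  rot[5] = e$noodl
  rot[6] = $noodle
Sorted (with $ < everything):
  sorted[0] = $noodle
  sorted[1] = dle$noo
  sorted[2] = e$noodl
  sorted[3] = le$nood
  sorted[4] = noodle$
  sorted[5] = odle$no
  sorted[6] = oodle$n
sorted[3] = le$nood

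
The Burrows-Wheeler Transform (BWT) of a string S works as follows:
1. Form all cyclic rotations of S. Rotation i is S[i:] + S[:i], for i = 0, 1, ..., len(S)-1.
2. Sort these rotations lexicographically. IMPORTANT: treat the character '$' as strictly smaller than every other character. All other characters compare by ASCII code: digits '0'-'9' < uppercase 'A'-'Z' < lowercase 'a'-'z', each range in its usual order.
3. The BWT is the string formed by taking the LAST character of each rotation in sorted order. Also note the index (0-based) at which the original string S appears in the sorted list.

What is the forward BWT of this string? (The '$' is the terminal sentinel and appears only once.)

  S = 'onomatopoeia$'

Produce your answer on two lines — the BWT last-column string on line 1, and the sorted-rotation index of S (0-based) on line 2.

All 13 rotations (rotation i = S[i:]+S[:i]):
  rot[0] = onomatopoeia$
  rot[1] = nomatopoeia$o
  rot[2] = omatopoeia$on
  rot[3] = matopoeia$ono
  rot[4] = atopoeia$onom
  rot[5] = topoeia$onoma
  rot[6] = opoeia$onomat
  rot[7] = poeia$onomato
  rot[8] = oeia$onomatop
  rot[9] = eia$onomatopo
  rot[10] = ia$onomatopoe
  rot[11] = a$onomatopoei
  rot[12] = $onomatopoeia
Sorted (with $ < everything):
  sorted[0] = $onomatopoeia  (last char: 'a')
  sorted[1] = a$onomatopoei  (last char: 'i')
  sorted[2] = atopoeia$onom  (last char: 'm')
  sorted[3] = eia$onomatopo  (last char: 'o')
  sorted[4] = ia$onomatopoe  (last char: 'e')
  sorted[5] = matopoeia$ono  (last char: 'o')
  sorted[6] = nomatopoeia$o  (last char: 'o')
  sorted[7] = oeia$onomatop  (last char: 'p')
  sorted[8] = omatopoeia$on  (last char: 'n')
  sorted[9] = onomatopoeia$  (last char: '$')
  sorted[10] = opoeia$onomat  (last char: 't')
  sorted[11] = poeia$onomato  (last char: 'o')
  sorted[12] = topoeia$onoma  (last char: 'a')
Last column: aimoeoopn$toa
Original string S is at sorted index 9

Answer: aimoeoopn$toa
9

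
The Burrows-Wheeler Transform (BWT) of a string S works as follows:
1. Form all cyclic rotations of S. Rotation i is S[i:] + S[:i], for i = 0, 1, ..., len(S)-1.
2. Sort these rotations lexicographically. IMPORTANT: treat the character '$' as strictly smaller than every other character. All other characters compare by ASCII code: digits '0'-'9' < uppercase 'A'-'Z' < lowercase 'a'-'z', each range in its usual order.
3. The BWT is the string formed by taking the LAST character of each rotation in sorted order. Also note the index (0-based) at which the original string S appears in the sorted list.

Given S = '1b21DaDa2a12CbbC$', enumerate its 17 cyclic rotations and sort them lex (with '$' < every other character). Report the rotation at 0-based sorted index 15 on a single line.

Answer: bC$1b21DaDa2a12Cb

Derivation:
All 17 rotations (rotation i = S[i:]+S[:i]):
  rot[0] = 1b21DaDa2a12CbbC$
  rot[1] = b21DaDa2a12CbbC$1
  rot[2] = 21DaDa2a12CbbC$1b
  rot[3] = 1DaDa2a12CbbC$1b2
  rot[4] = DaDa2a12CbbC$1b21
  rot[5] = aDa2a12CbbC$1b21D
  rot[6] = Da2a12CbbC$1b21Da
  rot[7] = a2a12CbbC$1b21DaD
  rot[8] = 2a12CbbC$1b21DaDa
  rot[9] = a12CbbC$1b21DaDa2
  rot[10] = 12CbbC$1b21DaDa2a
  rot[11] = 2CbbC$1b21DaDa2a1
  rot[12] = CbbC$1b21DaDa2a12
  rot[13] = bbC$1b21DaDa2a12C
  rot[14] = bC$1b21DaDa2a12Cb
  rot[15] = C$1b21DaDa2a12Cbb
  rot[16] = $1b21DaDa2a12CbbC
Sorted (with $ < everything):
  sorted[0] = $1b21DaDa2a12CbbC
  sorted[1] = 12CbbC$1b21DaDa2a
  sorted[2] = 1DaDa2a12CbbC$1b2
  sorted[3] = 1b21DaDa2a12CbbC$
  sorted[4] = 21DaDa2a12CbbC$1b
  sorted[5] = 2CbbC$1b21DaDa2a1
  sorted[6] = 2a12CbbC$1b21DaDa
  sorted[7] = C$1b21DaDa2a12Cbb
  sorted[8] = CbbC$1b21DaDa2a12
  sorted[9] = Da2a12CbbC$1b21Da
  sorted[10] = DaDa2a12CbbC$1b21
  sorted[11] = a12CbbC$1b21DaDa2
  sorted[12] = a2a12CbbC$1b21DaD
  sorted[13] = aDa2a12CbbC$1b21D
  sorted[14] = b21DaDa2a12CbbC$1
  sorted[15] = bC$1b21DaDa2a12Cb
  sorted[16] = bbC$1b21DaDa2a12C
sorted[15] = bC$1b21DaDa2a12Cb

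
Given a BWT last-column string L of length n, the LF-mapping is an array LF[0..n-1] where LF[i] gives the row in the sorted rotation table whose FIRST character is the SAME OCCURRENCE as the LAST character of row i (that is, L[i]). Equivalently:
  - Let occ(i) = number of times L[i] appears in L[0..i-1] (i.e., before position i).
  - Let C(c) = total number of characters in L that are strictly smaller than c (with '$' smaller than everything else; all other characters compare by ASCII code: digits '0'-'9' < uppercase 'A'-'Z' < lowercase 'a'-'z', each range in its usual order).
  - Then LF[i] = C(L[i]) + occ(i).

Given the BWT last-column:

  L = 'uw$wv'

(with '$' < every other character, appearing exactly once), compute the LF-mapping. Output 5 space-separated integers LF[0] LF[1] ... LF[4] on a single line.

Answer: 1 3 0 4 2

Derivation:
Char counts: '$':1, 'u':1, 'v':1, 'w':2
C (first-col start): C('$')=0, C('u')=1, C('v')=2, C('w')=3
L[0]='u': occ=0, LF[0]=C('u')+0=1+0=1
L[1]='w': occ=0, LF[1]=C('w')+0=3+0=3
L[2]='$': occ=0, LF[2]=C('$')+0=0+0=0
L[3]='w': occ=1, LF[3]=C('w')+1=3+1=4
L[4]='v': occ=0, LF[4]=C('v')+0=2+0=2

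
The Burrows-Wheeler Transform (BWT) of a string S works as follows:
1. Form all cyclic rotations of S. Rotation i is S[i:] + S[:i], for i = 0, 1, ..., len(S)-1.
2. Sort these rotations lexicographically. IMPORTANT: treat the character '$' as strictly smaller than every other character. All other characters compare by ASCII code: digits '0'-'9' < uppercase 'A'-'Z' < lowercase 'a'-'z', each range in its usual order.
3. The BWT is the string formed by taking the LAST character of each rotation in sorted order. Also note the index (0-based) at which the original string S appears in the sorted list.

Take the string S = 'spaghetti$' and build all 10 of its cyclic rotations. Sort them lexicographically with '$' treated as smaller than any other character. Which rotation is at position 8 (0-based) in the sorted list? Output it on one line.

All 10 rotations (rotation i = S[i:]+S[:i]):
  rot[0] = spaghetti$
  rot[1] = paghetti$s
  rot[2] = aghetti$sp
  rot[3] = ghetti$spa
  rot[4] = hetti$spag
  rot[5] = etti$spagh
  rot[6] = tti$spaghe
  rot[7] = ti$spaghet
  rot[8] = i$spaghett
  rot[9] = $spaghetti
Sorted (with $ < everything):
  sorted[0] = $spaghetti
  sorted[1] = aghetti$sp
  sorted[2] = etti$spagh
  sorted[3] = ghetti$spa
  sorted[4] = hetti$spag
  sorted[5] = i$spaghett
  sorted[6] = paghetti$s
  sorted[7] = spaghetti$
  sorted[8] = ti$spaghet
  sorted[9] = tti$spaghe
sorted[8] = ti$spaghet

Answer: ti$spaghet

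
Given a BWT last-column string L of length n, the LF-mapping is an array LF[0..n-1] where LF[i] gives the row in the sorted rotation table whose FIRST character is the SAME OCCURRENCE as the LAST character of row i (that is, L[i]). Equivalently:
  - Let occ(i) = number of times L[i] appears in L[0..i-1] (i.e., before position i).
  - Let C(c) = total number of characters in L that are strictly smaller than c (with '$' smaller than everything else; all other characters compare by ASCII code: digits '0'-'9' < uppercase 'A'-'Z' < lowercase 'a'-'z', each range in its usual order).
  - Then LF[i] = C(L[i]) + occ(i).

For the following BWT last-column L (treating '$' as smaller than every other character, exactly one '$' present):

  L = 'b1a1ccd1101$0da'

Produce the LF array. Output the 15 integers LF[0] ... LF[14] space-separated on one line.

Char counts: '$':1, '0':2, '1':5, 'a':2, 'b':1, 'c':2, 'd':2
C (first-col start): C('$')=0, C('0')=1, C('1')=3, C('a')=8, C('b')=10, C('c')=11, C('d')=13
L[0]='b': occ=0, LF[0]=C('b')+0=10+0=10
L[1]='1': occ=0, LF[1]=C('1')+0=3+0=3
L[2]='a': occ=0, LF[2]=C('a')+0=8+0=8
L[3]='1': occ=1, LF[3]=C('1')+1=3+1=4
L[4]='c': occ=0, LF[4]=C('c')+0=11+0=11
L[5]='c': occ=1, LF[5]=C('c')+1=11+1=12
L[6]='d': occ=0, LF[6]=C('d')+0=13+0=13
L[7]='1': occ=2, LF[7]=C('1')+2=3+2=5
L[8]='1': occ=3, LF[8]=C('1')+3=3+3=6
L[9]='0': occ=0, LF[9]=C('0')+0=1+0=1
L[10]='1': occ=4, LF[10]=C('1')+4=3+4=7
L[11]='$': occ=0, LF[11]=C('$')+0=0+0=0
L[12]='0': occ=1, LF[12]=C('0')+1=1+1=2
L[13]='d': occ=1, LF[13]=C('d')+1=13+1=14
L[14]='a': occ=1, LF[14]=C('a')+1=8+1=9

Answer: 10 3 8 4 11 12 13 5 6 1 7 0 2 14 9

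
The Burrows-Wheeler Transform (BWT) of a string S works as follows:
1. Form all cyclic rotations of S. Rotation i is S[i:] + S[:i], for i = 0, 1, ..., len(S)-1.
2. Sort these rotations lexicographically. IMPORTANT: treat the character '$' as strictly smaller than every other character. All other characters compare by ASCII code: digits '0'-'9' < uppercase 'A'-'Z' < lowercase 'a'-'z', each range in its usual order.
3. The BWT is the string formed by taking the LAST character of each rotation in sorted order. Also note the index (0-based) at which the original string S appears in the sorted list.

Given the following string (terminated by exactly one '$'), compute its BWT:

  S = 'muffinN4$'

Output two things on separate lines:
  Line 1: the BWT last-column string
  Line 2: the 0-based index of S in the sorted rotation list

All 9 rotations (rotation i = S[i:]+S[:i]):
  rot[0] = muffinN4$
  rot[1] = uffinN4$m
  rot[2] = ffinN4$mu
  rot[3] = finN4$muf
  rot[4] = inN4$muff
  rot[5] = nN4$muffi
  rot[6] = N4$muffin
  rot[7] = 4$muffinN
  rot[8] = $muffinN4
Sorted (with $ < everything):
  sorted[0] = $muffinN4  (last char: '4')
  sorted[1] = 4$muffinN  (last char: 'N')
  sorted[2] = N4$muffin  (last char: 'n')
  sorted[3] = ffinN4$mu  (last char: 'u')
  sorted[4] = finN4$muf  (last char: 'f')
  sorted[5] = inN4$muff  (last char: 'f')
  sorted[6] = muffinN4$  (last char: '$')
  sorted[7] = nN4$muffi  (last char: 'i')
  sorted[8] = uffinN4$m  (last char: 'm')
Last column: 4Nnuff$im
Original string S is at sorted index 6

Answer: 4Nnuff$im
6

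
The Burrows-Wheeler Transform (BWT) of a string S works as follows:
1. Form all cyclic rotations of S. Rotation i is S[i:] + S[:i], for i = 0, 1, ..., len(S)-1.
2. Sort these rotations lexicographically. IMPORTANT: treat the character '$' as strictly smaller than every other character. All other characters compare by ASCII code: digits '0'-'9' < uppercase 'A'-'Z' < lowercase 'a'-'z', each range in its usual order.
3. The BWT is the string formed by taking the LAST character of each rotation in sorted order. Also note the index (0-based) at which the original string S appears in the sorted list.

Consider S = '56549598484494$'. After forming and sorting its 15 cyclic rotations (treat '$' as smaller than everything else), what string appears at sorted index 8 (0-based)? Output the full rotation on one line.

All 15 rotations (rotation i = S[i:]+S[:i]):
  rot[0] = 56549598484494$
  rot[1] = 6549598484494$5
  rot[2] = 549598484494$56
  rot[3] = 49598484494$565
  rot[4] = 9598484494$5654
  rot[5] = 598484494$56549
  rot[6] = 98484494$565495
  rot[7] = 8484494$5654959
  rot[8] = 484494$56549598
  rot[9] = 84494$565495984
  rot[10] = 4494$5654959848
  rot[11] = 494$56549598484
  rot[12] = 94$565495984844
  rot[13] = 4$5654959848449
  rot[14] = $56549598484494
Sorted (with $ < everything):
  sorted[0] = $56549598484494
  sorted[1] = 4$5654959848449
  sorted[2] = 4494$5654959848
  sorted[3] = 484494$56549598
  sorted[4] = 494$56549598484
  sorted[5] = 49598484494$565
  sorted[6] = 549598484494$56
  sorted[7] = 56549598484494$
  sorted[8] = 598484494$56549
  sorted[9] = 6549598484494$5
  sorted[10] = 84494$565495984
  sorted[11] = 8484494$5654959
  sorted[12] = 94$565495984844
  sorted[13] = 9598484494$5654
  sorted[14] = 98484494$565495
sorted[8] = 598484494$56549

Answer: 598484494$56549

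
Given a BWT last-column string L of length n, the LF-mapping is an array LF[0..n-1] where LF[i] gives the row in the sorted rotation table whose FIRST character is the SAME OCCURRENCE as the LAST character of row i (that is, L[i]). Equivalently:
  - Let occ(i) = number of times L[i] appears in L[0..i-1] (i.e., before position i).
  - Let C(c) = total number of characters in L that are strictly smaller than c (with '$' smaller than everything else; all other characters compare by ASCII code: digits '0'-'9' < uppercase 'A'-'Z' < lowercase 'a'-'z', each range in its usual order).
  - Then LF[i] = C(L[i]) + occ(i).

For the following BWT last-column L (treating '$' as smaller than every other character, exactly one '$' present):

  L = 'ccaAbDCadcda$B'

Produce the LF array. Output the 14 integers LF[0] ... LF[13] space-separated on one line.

Answer: 9 10 5 1 8 4 3 6 12 11 13 7 0 2

Derivation:
Char counts: '$':1, 'A':1, 'B':1, 'C':1, 'D':1, 'a':3, 'b':1, 'c':3, 'd':2
C (first-col start): C('$')=0, C('A')=1, C('B')=2, C('C')=3, C('D')=4, C('a')=5, C('b')=8, C('c')=9, C('d')=12
L[0]='c': occ=0, LF[0]=C('c')+0=9+0=9
L[1]='c': occ=1, LF[1]=C('c')+1=9+1=10
L[2]='a': occ=0, LF[2]=C('a')+0=5+0=5
L[3]='A': occ=0, LF[3]=C('A')+0=1+0=1
L[4]='b': occ=0, LF[4]=C('b')+0=8+0=8
L[5]='D': occ=0, LF[5]=C('D')+0=4+0=4
L[6]='C': occ=0, LF[6]=C('C')+0=3+0=3
L[7]='a': occ=1, LF[7]=C('a')+1=5+1=6
L[8]='d': occ=0, LF[8]=C('d')+0=12+0=12
L[9]='c': occ=2, LF[9]=C('c')+2=9+2=11
L[10]='d': occ=1, LF[10]=C('d')+1=12+1=13
L[11]='a': occ=2, LF[11]=C('a')+2=5+2=7
L[12]='$': occ=0, LF[12]=C('$')+0=0+0=0
L[13]='B': occ=0, LF[13]=C('B')+0=2+0=2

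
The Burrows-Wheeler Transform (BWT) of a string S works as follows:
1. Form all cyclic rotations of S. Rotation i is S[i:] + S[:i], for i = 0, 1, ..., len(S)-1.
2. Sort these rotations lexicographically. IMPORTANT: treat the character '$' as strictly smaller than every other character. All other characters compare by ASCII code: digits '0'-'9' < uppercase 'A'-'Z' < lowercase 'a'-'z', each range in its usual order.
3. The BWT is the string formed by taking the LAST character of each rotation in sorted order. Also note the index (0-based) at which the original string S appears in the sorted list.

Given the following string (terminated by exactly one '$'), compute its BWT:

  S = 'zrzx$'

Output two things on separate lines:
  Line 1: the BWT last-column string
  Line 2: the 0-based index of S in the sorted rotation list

All 5 rotations (rotation i = S[i:]+S[:i]):
  rot[0] = zrzx$
  rot[1] = rzx$z
  rot[2] = zx$zr
  rot[3] = x$zrz
  rot[4] = $zrzx
Sorted (with $ < everything):
  sorted[0] = $zrzx  (last char: 'x')
  sorted[1] = rzx$z  (last char: 'z')
  sorted[2] = x$zrz  (last char: 'z')
  sorted[3] = zrzx$  (last char: '$')
  sorted[4] = zx$zr  (last char: 'r')
Last column: xzz$r
Original string S is at sorted index 3

Answer: xzz$r
3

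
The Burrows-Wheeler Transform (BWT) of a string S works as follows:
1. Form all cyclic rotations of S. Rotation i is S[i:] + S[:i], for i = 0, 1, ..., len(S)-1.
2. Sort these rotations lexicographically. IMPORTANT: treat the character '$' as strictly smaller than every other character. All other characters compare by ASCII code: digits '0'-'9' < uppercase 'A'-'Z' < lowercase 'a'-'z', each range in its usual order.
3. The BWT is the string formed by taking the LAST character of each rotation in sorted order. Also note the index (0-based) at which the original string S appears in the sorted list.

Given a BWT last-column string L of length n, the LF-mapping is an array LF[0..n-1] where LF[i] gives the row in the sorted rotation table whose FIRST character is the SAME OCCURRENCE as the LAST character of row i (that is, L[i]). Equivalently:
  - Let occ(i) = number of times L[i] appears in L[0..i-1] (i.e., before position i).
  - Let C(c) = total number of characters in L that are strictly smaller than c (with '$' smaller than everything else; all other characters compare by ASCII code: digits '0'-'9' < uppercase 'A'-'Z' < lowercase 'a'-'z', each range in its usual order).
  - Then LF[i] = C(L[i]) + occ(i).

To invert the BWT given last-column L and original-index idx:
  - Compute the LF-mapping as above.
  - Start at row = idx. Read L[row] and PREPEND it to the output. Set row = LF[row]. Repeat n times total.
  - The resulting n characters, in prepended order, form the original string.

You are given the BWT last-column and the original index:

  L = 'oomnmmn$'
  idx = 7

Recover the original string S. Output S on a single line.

Answer: ommnmno$

Derivation:
LF mapping: 6 7 1 4 2 3 5 0
Walk LF starting at row 7, prepending L[row]:
  step 1: row=7, L[7]='$', prepend. Next row=LF[7]=0
  step 2: row=0, L[0]='o', prepend. Next row=LF[0]=6
  step 3: row=6, L[6]='n', prepend. Next row=LF[6]=5
  step 4: row=5, L[5]='m', prepend. Next row=LF[5]=3
  step 5: row=3, L[3]='n', prepend. Next row=LF[3]=4
  step 6: row=4, L[4]='m', prepend. Next row=LF[4]=2
  step 7: row=2, L[2]='m', prepend. Next row=LF[2]=1
  step 8: row=1, L[1]='o', prepend. Next row=LF[1]=7
Reversed output: ommnmno$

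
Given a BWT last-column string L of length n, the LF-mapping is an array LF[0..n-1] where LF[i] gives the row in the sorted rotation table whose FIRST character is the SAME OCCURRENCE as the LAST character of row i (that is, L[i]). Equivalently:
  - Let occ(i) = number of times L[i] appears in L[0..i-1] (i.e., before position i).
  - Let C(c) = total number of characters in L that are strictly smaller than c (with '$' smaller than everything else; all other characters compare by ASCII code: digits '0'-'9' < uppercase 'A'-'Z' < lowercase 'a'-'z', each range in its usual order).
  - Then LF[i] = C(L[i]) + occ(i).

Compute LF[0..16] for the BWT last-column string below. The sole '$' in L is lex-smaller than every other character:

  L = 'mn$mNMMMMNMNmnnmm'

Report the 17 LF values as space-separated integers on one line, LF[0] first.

Answer: 9 14 0 10 6 1 2 3 4 7 5 8 11 15 16 12 13

Derivation:
Char counts: '$':1, 'M':5, 'N':3, 'm':5, 'n':3
C (first-col start): C('$')=0, C('M')=1, C('N')=6, C('m')=9, C('n')=14
L[0]='m': occ=0, LF[0]=C('m')+0=9+0=9
L[1]='n': occ=0, LF[1]=C('n')+0=14+0=14
L[2]='$': occ=0, LF[2]=C('$')+0=0+0=0
L[3]='m': occ=1, LF[3]=C('m')+1=9+1=10
L[4]='N': occ=0, LF[4]=C('N')+0=6+0=6
L[5]='M': occ=0, LF[5]=C('M')+0=1+0=1
L[6]='M': occ=1, LF[6]=C('M')+1=1+1=2
L[7]='M': occ=2, LF[7]=C('M')+2=1+2=3
L[8]='M': occ=3, LF[8]=C('M')+3=1+3=4
L[9]='N': occ=1, LF[9]=C('N')+1=6+1=7
L[10]='M': occ=4, LF[10]=C('M')+4=1+4=5
L[11]='N': occ=2, LF[11]=C('N')+2=6+2=8
L[12]='m': occ=2, LF[12]=C('m')+2=9+2=11
L[13]='n': occ=1, LF[13]=C('n')+1=14+1=15
L[14]='n': occ=2, LF[14]=C('n')+2=14+2=16
L[15]='m': occ=3, LF[15]=C('m')+3=9+3=12
L[16]='m': occ=4, LF[16]=C('m')+4=9+4=13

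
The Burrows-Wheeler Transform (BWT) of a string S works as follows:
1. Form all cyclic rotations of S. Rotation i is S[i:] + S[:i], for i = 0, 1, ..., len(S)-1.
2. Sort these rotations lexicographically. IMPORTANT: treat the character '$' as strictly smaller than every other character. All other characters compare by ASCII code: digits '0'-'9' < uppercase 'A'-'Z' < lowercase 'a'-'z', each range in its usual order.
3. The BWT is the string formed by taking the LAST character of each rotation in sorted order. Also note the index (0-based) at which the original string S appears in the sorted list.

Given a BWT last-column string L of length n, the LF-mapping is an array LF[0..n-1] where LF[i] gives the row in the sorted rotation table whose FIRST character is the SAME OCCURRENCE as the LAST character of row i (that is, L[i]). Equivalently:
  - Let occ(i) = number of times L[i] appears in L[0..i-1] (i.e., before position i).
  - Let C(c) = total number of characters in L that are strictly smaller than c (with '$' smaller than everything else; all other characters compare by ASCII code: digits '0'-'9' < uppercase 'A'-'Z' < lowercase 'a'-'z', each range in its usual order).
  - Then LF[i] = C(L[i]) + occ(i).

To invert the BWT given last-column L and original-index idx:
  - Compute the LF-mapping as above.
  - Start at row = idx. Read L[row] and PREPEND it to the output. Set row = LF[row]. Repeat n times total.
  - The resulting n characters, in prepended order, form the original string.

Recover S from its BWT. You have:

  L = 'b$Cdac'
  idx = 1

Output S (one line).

Answer: Cacdb$

Derivation:
LF mapping: 3 0 1 5 2 4
Walk LF starting at row 1, prepending L[row]:
  step 1: row=1, L[1]='$', prepend. Next row=LF[1]=0
  step 2: row=0, L[0]='b', prepend. Next row=LF[0]=3
  step 3: row=3, L[3]='d', prepend. Next row=LF[3]=5
  step 4: row=5, L[5]='c', prepend. Next row=LF[5]=4
  step 5: row=4, L[4]='a', prepend. Next row=LF[4]=2
  step 6: row=2, L[2]='C', prepend. Next row=LF[2]=1
Reversed output: Cacdb$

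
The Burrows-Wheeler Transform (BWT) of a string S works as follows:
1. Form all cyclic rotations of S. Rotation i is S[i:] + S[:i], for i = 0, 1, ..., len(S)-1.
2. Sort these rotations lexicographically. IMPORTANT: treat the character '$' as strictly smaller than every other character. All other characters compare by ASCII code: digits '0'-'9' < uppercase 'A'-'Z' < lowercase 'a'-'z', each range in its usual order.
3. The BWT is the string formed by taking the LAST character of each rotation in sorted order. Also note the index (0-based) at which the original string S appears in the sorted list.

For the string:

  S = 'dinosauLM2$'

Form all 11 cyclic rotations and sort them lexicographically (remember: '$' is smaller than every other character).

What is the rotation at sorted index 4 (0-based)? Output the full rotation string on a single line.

Answer: auLM2$dinos

Derivation:
All 11 rotations (rotation i = S[i:]+S[:i]):
  rot[0] = dinosauLM2$
  rot[1] = inosauLM2$d
  rot[2] = nosauLM2$di
  rot[3] = osauLM2$din
  rot[4] = sauLM2$dino
  rot[5] = auLM2$dinos
  rot[6] = uLM2$dinosa
  rot[7] = LM2$dinosau
  rot[8] = M2$dinosauL
  rot[9] = 2$dinosauLM
  rot[10] = $dinosauLM2
Sorted (with $ < everything):
  sorted[0] = $dinosauLM2
  sorted[1] = 2$dinosauLM
  sorted[2] = LM2$dinosau
  sorted[3] = M2$dinosauL
  sorted[4] = auLM2$dinos
  sorted[5] = dinosauLM2$
  sorted[6] = inosauLM2$d
  sorted[7] = nosauLM2$di
  sorted[8] = osauLM2$din
  sorted[9] = sauLM2$dino
  sorted[10] = uLM2$dinosa
sorted[4] = auLM2$dinos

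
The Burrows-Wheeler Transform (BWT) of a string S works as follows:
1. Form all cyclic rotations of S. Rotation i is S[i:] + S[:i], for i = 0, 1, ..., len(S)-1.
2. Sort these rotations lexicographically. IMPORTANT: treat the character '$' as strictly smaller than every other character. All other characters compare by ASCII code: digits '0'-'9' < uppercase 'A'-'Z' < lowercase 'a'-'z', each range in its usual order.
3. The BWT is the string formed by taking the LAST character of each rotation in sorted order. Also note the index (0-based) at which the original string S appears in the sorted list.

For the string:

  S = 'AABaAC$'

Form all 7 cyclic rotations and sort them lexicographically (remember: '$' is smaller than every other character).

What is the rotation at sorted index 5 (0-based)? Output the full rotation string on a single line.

Answer: C$AABaA

Derivation:
All 7 rotations (rotation i = S[i:]+S[:i]):
  rot[0] = AABaAC$
  rot[1] = ABaAC$A
  rot[2] = BaAC$AA
  rot[3] = aAC$AAB
  rot[4] = AC$AABa
  rot[5] = C$AABaA
  rot[6] = $AABaAC
Sorted (with $ < everything):
  sorted[0] = $AABaAC
  sorted[1] = AABaAC$
  sorted[2] = ABaAC$A
  sorted[3] = AC$AABa
  sorted[4] = BaAC$AA
  sorted[5] = C$AABaA
  sorted[6] = aAC$AAB
sorted[5] = C$AABaA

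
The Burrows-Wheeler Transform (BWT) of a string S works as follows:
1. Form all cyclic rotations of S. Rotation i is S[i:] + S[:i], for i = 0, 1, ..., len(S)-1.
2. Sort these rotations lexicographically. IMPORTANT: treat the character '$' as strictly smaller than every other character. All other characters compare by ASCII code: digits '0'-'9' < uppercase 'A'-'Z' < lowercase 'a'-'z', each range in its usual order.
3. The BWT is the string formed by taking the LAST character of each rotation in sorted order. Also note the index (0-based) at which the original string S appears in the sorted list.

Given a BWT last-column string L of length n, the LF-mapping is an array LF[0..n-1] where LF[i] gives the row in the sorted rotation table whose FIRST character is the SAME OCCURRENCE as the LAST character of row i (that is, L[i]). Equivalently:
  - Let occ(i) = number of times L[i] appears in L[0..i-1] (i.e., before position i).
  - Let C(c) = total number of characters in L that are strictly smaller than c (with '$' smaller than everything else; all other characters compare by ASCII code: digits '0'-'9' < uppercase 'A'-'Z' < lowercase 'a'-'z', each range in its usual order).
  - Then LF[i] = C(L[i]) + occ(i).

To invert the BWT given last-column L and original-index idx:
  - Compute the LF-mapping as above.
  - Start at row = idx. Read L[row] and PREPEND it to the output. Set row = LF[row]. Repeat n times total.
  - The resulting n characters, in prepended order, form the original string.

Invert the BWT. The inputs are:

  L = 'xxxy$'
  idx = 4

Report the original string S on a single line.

LF mapping: 1 2 3 4 0
Walk LF starting at row 4, prepending L[row]:
  step 1: row=4, L[4]='$', prepend. Next row=LF[4]=0
  step 2: row=0, L[0]='x', prepend. Next row=LF[0]=1
  step 3: row=1, L[1]='x', prepend. Next row=LF[1]=2
  step 4: row=2, L[2]='x', prepend. Next row=LF[2]=3
  step 5: row=3, L[3]='y', prepend. Next row=LF[3]=4
Reversed output: yxxx$

Answer: yxxx$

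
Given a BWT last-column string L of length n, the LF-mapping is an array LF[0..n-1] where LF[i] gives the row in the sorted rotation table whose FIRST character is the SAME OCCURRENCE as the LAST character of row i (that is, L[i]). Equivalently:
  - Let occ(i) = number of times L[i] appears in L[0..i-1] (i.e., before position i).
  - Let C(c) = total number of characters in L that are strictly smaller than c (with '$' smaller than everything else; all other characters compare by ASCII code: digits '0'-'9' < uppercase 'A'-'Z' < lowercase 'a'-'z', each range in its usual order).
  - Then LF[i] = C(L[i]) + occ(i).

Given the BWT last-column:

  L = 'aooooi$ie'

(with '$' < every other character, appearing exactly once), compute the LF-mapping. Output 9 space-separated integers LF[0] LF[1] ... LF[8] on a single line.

Answer: 1 5 6 7 8 3 0 4 2

Derivation:
Char counts: '$':1, 'a':1, 'e':1, 'i':2, 'o':4
C (first-col start): C('$')=0, C('a')=1, C('e')=2, C('i')=3, C('o')=5
L[0]='a': occ=0, LF[0]=C('a')+0=1+0=1
L[1]='o': occ=0, LF[1]=C('o')+0=5+0=5
L[2]='o': occ=1, LF[2]=C('o')+1=5+1=6
L[3]='o': occ=2, LF[3]=C('o')+2=5+2=7
L[4]='o': occ=3, LF[4]=C('o')+3=5+3=8
L[5]='i': occ=0, LF[5]=C('i')+0=3+0=3
L[6]='$': occ=0, LF[6]=C('$')+0=0+0=0
L[7]='i': occ=1, LF[7]=C('i')+1=3+1=4
L[8]='e': occ=0, LF[8]=C('e')+0=2+0=2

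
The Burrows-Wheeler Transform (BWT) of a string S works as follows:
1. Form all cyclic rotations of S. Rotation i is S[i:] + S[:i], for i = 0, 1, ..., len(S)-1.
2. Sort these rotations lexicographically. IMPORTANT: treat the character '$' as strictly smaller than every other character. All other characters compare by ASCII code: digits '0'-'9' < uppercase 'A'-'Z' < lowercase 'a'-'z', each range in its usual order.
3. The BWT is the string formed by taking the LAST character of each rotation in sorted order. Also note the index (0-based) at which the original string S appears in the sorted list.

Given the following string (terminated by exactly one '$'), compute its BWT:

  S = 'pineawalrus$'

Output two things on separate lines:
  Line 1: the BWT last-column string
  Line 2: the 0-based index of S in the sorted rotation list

All 12 rotations (rotation i = S[i:]+S[:i]):
  rot[0] = pineawalrus$
  rot[1] = ineawalrus$p
  rot[2] = neawalrus$pi
  rot[3] = eawalrus$pin
  rot[4] = awalrus$pine
  rot[5] = walrus$pinea
  rot[6] = alrus$pineaw
  rot[7] = lrus$pineawa
  rot[8] = rus$pineawal
  rot[9] = us$pineawalr
  rot[10] = s$pineawalru
  rot[11] = $pineawalrus
Sorted (with $ < everything):
  sorted[0] = $pineawalrus  (last char: 's')
  sorted[1] = alrus$pineaw  (last char: 'w')
  sorted[2] = awalrus$pine  (last char: 'e')
  sorted[3] = eawalrus$pin  (last char: 'n')
  sorted[4] = ineawalrus$p  (last char: 'p')
  sorted[5] = lrus$pineawa  (last char: 'a')
  sorted[6] = neawalrus$pi  (last char: 'i')
  sorted[7] = pineawalrus$  (last char: '$')
  sorted[8] = rus$pineawal  (last char: 'l')
  sorted[9] = s$pineawalru  (last char: 'u')
  sorted[10] = us$pineawalr  (last char: 'r')
  sorted[11] = walrus$pinea  (last char: 'a')
Last column: swenpai$lura
Original string S is at sorted index 7

Answer: swenpai$lura
7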